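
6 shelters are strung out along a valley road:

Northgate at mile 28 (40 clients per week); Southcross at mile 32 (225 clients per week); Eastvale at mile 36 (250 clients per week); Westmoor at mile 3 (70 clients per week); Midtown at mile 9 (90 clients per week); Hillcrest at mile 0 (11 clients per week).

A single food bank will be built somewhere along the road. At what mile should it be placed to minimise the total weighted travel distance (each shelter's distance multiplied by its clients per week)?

x = 32

For a sum of weighted absolute distances on a line, the optimum is the weighted median (not the mean). Total weight W = 686; half-weight = 343.
Sort by position and accumulate weight:
  mile 0 (Hillcrest, w=11) → cum 11
  mile 3 (Westmoor, w=70) → cum 81
  mile 9 (Midtown, w=90) → cum 171
  mile 28 (Northgate, w=40) → cum 211
  mile 32 (Southcross, w=225) → cum 436  ≥ 343 → median here
  mile 36 (Eastvale, w=250) → cum 686
Optimal location: mile 32.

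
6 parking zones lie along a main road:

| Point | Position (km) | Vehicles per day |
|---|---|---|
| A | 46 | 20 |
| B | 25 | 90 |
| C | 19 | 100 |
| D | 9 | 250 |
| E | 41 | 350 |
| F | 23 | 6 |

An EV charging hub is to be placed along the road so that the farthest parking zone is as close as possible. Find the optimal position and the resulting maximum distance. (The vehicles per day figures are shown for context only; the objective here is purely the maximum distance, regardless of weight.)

location 27.5, max distance 18.5

The 1-center on a line is the midpoint of the two extreme points: leftmost at 9, rightmost at 46.
Optimal location = (9 + 46)/2 = 27.5; maximum distance = (46 − 9)/2 = 18.5.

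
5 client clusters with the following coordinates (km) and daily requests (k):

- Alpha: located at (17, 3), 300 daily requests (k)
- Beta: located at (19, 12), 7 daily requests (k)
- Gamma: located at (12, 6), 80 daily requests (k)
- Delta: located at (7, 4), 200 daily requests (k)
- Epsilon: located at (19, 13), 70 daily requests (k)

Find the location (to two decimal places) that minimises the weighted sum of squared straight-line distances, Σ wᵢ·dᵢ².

(13.58, 4.83)

The minimiser of Σwᵢ‖p−pᵢ‖² is the weighted centroid p* = (Σwᵢpᵢ)/(Σwᵢ).
Σwᵢ = 657.
Σwᵢxᵢ = 300·17 + 7·19 + 80·12 + 200·7 + 70·19 = 8923.
Σwᵢyᵢ = 300·3 + 7·12 + 80·6 + 200·4 + 70·13 = 3174.
x* = 8923/657 = 13.58, y* = 3174/657 = 4.83.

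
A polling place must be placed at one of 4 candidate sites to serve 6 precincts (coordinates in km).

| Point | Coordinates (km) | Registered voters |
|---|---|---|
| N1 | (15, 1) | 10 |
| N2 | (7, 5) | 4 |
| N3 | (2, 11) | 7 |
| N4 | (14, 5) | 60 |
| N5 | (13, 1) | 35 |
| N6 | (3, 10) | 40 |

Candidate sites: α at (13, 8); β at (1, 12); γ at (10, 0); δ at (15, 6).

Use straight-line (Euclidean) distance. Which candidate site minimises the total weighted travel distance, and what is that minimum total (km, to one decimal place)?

Total weighted distance at each candidate:
  α (13, 8): total = 1022.1
  β (1, 12): total = 1793.6
  γ (10, 0): total = 1152.7
  δ (15, 6): total = 959.0
Minimum is at δ with total 959.0 km.

δ, total 959.0 km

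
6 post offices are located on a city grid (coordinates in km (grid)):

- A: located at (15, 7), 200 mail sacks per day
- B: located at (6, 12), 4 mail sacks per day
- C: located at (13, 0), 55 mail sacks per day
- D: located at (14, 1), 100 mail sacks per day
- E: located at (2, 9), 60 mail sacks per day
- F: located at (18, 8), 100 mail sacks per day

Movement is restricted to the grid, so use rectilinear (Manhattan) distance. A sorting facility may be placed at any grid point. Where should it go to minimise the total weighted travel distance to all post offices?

(15, 7)

Manhattan distance separates: Σwᵢ(|x−xᵢ|+|y−yᵢ|) = Σwᵢ|x−xᵢ| + Σwᵢ|y−yᵢ|, so x and y are optimised independently as 1-D weighted medians.
Total weight W = 519; half = 259.5.
x-coordinate, sorted with cumulative weight:
  x=2 (E, w=60) cum 60
  x=6 (B, w=4) cum 64
  x=13 (C, w=55) cum 119
  x=14 (D, w=100) cum 219
  x=15 (A, w=200) cum 419  ← median
  x=18 (F, w=100) cum 519
⇒ x* = 15
y-coordinate, sorted with cumulative weight:
  y=0 (C, w=55) cum 55
  y=1 (D, w=100) cum 155
  y=7 (A, w=200) cum 355  ← median
  y=8 (F, w=100) cum 455
  y=9 (E, w=60) cum 515
  y=12 (B, w=4) cum 519
⇒ y* = 7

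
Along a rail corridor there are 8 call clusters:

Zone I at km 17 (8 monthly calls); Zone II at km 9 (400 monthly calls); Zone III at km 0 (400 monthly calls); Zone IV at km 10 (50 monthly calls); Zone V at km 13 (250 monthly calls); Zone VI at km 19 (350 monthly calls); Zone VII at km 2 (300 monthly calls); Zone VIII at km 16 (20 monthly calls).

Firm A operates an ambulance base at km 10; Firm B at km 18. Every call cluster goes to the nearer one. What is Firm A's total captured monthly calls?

1400

The indifferent point is the midpoint (10+18)/2 = 14; call clusters left of it (closer to Firm A at 10) go to Firm A, those right go to Firm B.
  Zone III at 0 (w=400) → Firm A
  Zone VII at 2 (w=300) → Firm A
  Zone II at 9 (w=400) → Firm A
  Zone IV at 10 (w=50) → Firm A
  Zone V at 13 (w=250) → Firm A
  Zone VIII at 16 (w=20) → Firm B
  Zone I at 17 (w=8) → Firm B
  Zone VI at 19 (w=350) → Firm B
Firm A captures 1400; Firm B captures 378.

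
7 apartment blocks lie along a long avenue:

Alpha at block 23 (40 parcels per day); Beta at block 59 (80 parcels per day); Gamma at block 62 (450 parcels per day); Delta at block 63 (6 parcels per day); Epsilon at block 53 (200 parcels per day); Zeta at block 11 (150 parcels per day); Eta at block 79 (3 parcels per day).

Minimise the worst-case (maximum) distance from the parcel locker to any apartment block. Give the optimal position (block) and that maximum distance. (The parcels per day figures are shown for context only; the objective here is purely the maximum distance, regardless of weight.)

location 45, max distance 34

The 1-center on a line is the midpoint of the two extreme points: leftmost at 11, rightmost at 79.
Optimal location = (11 + 79)/2 = 45; maximum distance = (79 − 11)/2 = 34.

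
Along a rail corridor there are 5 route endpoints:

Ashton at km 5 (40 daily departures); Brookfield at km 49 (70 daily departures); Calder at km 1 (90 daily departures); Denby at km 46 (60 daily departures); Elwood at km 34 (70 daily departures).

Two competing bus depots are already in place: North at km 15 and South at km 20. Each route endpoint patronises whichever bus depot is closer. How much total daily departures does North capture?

130

The indifferent point is the midpoint (15+20)/2 = 17.5; route endpoints left of it (closer to North at 15) go to North, those right go to South.
  Calder at 1 (w=90) → North
  Ashton at 5 (w=40) → North
  Elwood at 34 (w=70) → South
  Denby at 46 (w=60) → South
  Brookfield at 49 (w=70) → South
North captures 130; South captures 200.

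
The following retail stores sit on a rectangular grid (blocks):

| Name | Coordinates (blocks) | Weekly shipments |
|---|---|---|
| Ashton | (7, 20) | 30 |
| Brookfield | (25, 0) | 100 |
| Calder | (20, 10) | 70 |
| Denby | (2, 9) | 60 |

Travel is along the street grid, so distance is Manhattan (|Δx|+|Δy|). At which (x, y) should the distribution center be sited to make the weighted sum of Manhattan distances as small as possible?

Manhattan distance separates: Σwᵢ(|x−xᵢ|+|y−yᵢ|) = Σwᵢ|x−xᵢ| + Σwᵢ|y−yᵢ|, so x and y are optimised independently as 1-D weighted medians.
Total weight W = 260; half = 130.
x-coordinate, sorted with cumulative weight:
  x=2 (Denby, w=60) cum 60
  x=7 (Ashton, w=30) cum 90
  x=20 (Calder, w=70) cum 160  ← median
  x=25 (Brookfield, w=100) cum 260
⇒ x* = 20
y-coordinate, sorted with cumulative weight:
  y=0 (Brookfield, w=100) cum 100
  y=9 (Denby, w=60) cum 160  ← median
  y=10 (Calder, w=70) cum 230
  y=20 (Ashton, w=30) cum 260
⇒ y* = 9

(20, 9)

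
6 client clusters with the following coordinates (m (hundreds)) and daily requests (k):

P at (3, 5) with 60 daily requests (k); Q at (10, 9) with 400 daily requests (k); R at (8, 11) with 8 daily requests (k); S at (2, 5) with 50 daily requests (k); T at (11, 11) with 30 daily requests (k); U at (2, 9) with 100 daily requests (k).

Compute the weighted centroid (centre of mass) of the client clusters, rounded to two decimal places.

The minimiser of Σwᵢ‖p−pᵢ‖² is the weighted centroid p* = (Σwᵢpᵢ)/(Σwᵢ).
Σwᵢ = 648.
Σwᵢxᵢ = 60·3 + 400·10 + 8·8 + 50·2 + 30·11 + 100·2 = 4874.
Σwᵢyᵢ = 60·5 + 400·9 + 8·11 + 50·5 + 30·11 + 100·9 = 5468.
x* = 4874/648 = 7.52, y* = 5468/648 = 8.44.

(7.52, 8.44)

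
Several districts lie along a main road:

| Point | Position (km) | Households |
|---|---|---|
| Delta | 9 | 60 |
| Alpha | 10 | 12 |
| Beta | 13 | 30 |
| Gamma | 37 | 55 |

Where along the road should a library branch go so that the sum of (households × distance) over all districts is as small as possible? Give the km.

For a sum of weighted absolute distances on a line, the optimum is the weighted median (not the mean). Total weight W = 157; half-weight = 78.5.
Sort by position and accumulate weight:
  km 9 (Delta, w=60) → cum 60
  km 10 (Alpha, w=12) → cum 72
  km 13 (Beta, w=30) → cum 102  ≥ 78.5 → median here
  km 37 (Gamma, w=55) → cum 157
Optimal location: km 13.

x = 13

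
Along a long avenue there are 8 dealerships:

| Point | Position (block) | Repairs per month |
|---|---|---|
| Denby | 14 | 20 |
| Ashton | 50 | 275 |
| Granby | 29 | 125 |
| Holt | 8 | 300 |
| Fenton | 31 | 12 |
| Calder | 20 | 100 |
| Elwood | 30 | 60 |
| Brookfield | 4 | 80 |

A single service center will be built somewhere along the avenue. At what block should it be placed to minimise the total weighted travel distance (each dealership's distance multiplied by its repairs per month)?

x = 20

For a sum of weighted absolute distances on a line, the optimum is the weighted median (not the mean). Total weight W = 972; half-weight = 486.
Sort by position and accumulate weight:
  block 4 (Brookfield, w=80) → cum 80
  block 8 (Holt, w=300) → cum 380
  block 14 (Denby, w=20) → cum 400
  block 20 (Calder, w=100) → cum 500  ≥ 486 → median here
  block 29 (Granby, w=125) → cum 625
  block 30 (Elwood, w=60) → cum 685
  block 31 (Fenton, w=12) → cum 697
  block 50 (Ashton, w=275) → cum 972
Optimal location: block 20.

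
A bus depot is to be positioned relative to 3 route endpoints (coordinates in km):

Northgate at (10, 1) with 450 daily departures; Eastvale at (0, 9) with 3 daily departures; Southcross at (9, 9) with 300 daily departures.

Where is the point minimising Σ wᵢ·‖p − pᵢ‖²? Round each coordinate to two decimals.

(9.56, 4.22)

The minimiser of Σwᵢ‖p−pᵢ‖² is the weighted centroid p* = (Σwᵢpᵢ)/(Σwᵢ).
Σwᵢ = 753.
Σwᵢxᵢ = 450·10 + 3·0 + 300·9 = 7200.
Σwᵢyᵢ = 450·1 + 3·9 + 300·9 = 3177.
x* = 7200/753 = 9.56, y* = 3177/753 = 4.22.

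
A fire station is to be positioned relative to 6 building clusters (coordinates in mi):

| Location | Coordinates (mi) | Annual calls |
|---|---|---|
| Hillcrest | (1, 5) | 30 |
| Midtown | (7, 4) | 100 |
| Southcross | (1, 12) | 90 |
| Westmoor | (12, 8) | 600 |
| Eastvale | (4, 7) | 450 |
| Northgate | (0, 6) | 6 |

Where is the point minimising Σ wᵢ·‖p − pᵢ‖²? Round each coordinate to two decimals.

(7.70, 7.54)

The minimiser of Σwᵢ‖p−pᵢ‖² is the weighted centroid p* = (Σwᵢpᵢ)/(Σwᵢ).
Σwᵢ = 1276.
Σwᵢxᵢ = 30·1 + 100·7 + 90·1 + 600·12 + 450·4 + 6·0 = 9820.
Σwᵢyᵢ = 30·5 + 100·4 + 90·12 + 600·8 + 450·7 + 6·6 = 9616.
x* = 9820/1276 = 7.70, y* = 9616/1276 = 7.54.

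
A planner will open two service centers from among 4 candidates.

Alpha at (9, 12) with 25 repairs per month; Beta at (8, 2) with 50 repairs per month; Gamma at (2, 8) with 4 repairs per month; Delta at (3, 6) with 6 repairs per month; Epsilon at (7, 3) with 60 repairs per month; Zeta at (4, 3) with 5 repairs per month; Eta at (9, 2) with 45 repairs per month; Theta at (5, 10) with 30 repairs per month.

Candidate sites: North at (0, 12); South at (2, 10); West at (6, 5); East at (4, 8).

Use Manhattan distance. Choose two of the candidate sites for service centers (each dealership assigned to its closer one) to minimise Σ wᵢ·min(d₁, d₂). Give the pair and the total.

Evaluate every pair (each demand assigned to the nearer of the two):
  {West, East}: total = 1061
  {South, West}: total = 1067
  {North, West}: total = 1173
  {North, East}: total = 1841
  {South, East}: total = 1841
  {North, South}: total = 2493
Best pair: {West, East} with total 1061.

{West, East}, total 1061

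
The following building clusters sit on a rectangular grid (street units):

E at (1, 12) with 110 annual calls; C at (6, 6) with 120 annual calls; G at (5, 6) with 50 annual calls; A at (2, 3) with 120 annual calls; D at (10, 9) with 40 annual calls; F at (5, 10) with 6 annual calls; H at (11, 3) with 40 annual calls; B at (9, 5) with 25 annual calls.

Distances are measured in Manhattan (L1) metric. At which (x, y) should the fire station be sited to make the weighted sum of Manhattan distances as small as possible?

(5, 6)

Manhattan distance separates: Σwᵢ(|x−xᵢ|+|y−yᵢ|) = Σwᵢ|x−xᵢ| + Σwᵢ|y−yᵢ|, so x and y are optimised independently as 1-D weighted medians.
Total weight W = 511; half = 255.5.
x-coordinate, sorted with cumulative weight:
  x=1 (E, w=110) cum 110
  x=2 (A, w=120) cum 230
  x=5 (G, w=50) cum 280  ← median
  x=5 (F, w=6) cum 286
  x=6 (C, w=120) cum 406
  x=9 (B, w=25) cum 431
  x=10 (D, w=40) cum 471
  x=11 (H, w=40) cum 511
⇒ x* = 5
y-coordinate, sorted with cumulative weight:
  y=3 (A, w=120) cum 120
  y=3 (H, w=40) cum 160
  y=5 (B, w=25) cum 185
  y=6 (C, w=120) cum 305  ← median
  y=6 (G, w=50) cum 355
  y=9 (D, w=40) cum 395
  y=10 (F, w=6) cum 401
  y=12 (E, w=110) cum 511
⇒ y* = 6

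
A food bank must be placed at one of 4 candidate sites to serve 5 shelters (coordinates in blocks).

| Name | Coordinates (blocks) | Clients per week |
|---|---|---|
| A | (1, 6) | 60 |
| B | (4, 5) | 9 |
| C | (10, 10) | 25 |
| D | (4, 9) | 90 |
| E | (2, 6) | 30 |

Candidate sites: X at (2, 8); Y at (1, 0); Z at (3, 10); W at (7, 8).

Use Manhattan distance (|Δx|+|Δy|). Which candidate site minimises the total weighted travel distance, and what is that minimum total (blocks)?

X, total 805 blocks

Total weighted distance at each candidate:
  X (2, 8): total = 805
  Y (1, 0): total = 2197
  Z (3, 10): total = 919
  W (7, 8): total = 1229
Minimum is at X with total 805 blocks.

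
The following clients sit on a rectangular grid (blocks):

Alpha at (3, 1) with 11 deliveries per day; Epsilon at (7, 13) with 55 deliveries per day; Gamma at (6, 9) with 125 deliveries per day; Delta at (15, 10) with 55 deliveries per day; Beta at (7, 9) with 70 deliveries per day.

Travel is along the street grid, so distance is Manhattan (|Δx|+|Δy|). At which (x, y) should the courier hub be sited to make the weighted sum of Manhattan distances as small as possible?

(7, 9)

Manhattan distance separates: Σwᵢ(|x−xᵢ|+|y−yᵢ|) = Σwᵢ|x−xᵢ| + Σwᵢ|y−yᵢ|, so x and y are optimised independently as 1-D weighted medians.
Total weight W = 316; half = 158.
x-coordinate, sorted with cumulative weight:
  x=3 (Alpha, w=11) cum 11
  x=6 (Gamma, w=125) cum 136
  x=7 (Epsilon, w=55) cum 191  ← median
  x=7 (Beta, w=70) cum 261
  x=15 (Delta, w=55) cum 316
⇒ x* = 7
y-coordinate, sorted with cumulative weight:
  y=1 (Alpha, w=11) cum 11
  y=9 (Gamma, w=125) cum 136
  y=9 (Beta, w=70) cum 206  ← median
  y=10 (Delta, w=55) cum 261
  y=13 (Epsilon, w=55) cum 316
⇒ y* = 9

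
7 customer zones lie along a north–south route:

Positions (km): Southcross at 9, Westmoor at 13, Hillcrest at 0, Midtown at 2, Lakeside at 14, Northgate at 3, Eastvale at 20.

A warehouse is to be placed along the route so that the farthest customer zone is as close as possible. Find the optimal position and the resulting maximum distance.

location 10, max distance 10

The 1-center on a line is the midpoint of the two extreme points: leftmost at 0, rightmost at 20.
Optimal location = (0 + 20)/2 = 10; maximum distance = (20 − 0)/2 = 10.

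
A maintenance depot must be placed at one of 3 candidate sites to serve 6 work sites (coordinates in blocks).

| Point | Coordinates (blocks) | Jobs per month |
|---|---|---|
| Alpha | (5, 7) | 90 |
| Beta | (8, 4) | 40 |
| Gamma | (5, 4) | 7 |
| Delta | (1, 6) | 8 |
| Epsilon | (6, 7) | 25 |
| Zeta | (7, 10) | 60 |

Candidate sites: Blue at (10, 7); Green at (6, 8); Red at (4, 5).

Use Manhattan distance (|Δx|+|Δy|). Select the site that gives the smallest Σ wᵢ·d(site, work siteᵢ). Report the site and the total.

Green, total 716 blocks

Total weighted distance at each candidate:
  Blue (10, 7): total = 1246
  Green (6, 8): total = 716
  Red (4, 5): total = 1096
Minimum is at Green with total 716 blocks.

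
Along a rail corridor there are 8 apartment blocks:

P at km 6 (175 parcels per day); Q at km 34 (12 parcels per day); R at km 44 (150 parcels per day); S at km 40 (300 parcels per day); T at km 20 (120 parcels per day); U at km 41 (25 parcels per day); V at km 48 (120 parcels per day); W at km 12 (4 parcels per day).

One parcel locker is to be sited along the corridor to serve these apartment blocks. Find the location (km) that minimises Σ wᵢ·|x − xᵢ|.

For a sum of weighted absolute distances on a line, the optimum is the weighted median (not the mean). Total weight W = 906; half-weight = 453.
Sort by position and accumulate weight:
  km 6 (P, w=175) → cum 175
  km 12 (W, w=4) → cum 179
  km 20 (T, w=120) → cum 299
  km 34 (Q, w=12) → cum 311
  km 40 (S, w=300) → cum 611  ≥ 453 → median here
  km 41 (U, w=25) → cum 636
  km 44 (R, w=150) → cum 786
  km 48 (V, w=120) → cum 906
Optimal location: km 40.

x = 40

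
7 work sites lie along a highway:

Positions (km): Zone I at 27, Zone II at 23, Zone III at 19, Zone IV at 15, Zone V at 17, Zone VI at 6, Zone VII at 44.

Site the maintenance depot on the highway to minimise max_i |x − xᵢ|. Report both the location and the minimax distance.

The 1-center on a line is the midpoint of the two extreme points: leftmost at 6, rightmost at 44.
Optimal location = (6 + 44)/2 = 25; maximum distance = (44 − 6)/2 = 19.

location 25, max distance 19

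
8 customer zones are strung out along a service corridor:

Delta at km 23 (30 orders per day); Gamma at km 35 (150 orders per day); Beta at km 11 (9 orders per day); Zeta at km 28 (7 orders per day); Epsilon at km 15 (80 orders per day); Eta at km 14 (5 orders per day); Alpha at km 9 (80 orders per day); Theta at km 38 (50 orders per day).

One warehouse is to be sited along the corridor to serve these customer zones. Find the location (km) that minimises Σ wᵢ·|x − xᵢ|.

For a sum of weighted absolute distances on a line, the optimum is the weighted median (not the mean). Total weight W = 411; half-weight = 205.5.
Sort by position and accumulate weight:
  km 9 (Alpha, w=80) → cum 80
  km 11 (Beta, w=9) → cum 89
  km 14 (Eta, w=5) → cum 94
  km 15 (Epsilon, w=80) → cum 174
  km 23 (Delta, w=30) → cum 204
  km 28 (Zeta, w=7) → cum 211  ≥ 205.5 → median here
  km 35 (Gamma, w=150) → cum 361
  km 38 (Theta, w=50) → cum 411
Optimal location: km 28.

x = 28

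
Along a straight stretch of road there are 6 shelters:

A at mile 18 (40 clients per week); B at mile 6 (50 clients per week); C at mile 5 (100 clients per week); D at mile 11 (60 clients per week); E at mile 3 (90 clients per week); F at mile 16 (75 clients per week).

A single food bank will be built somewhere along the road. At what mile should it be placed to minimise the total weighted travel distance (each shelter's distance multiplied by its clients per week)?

x = 6

For a sum of weighted absolute distances on a line, the optimum is the weighted median (not the mean). Total weight W = 415; half-weight = 207.5.
Sort by position and accumulate weight:
  mile 3 (E, w=90) → cum 90
  mile 5 (C, w=100) → cum 190
  mile 6 (B, w=50) → cum 240  ≥ 207.5 → median here
  mile 11 (D, w=60) → cum 300
  mile 16 (F, w=75) → cum 375
  mile 18 (A, w=40) → cum 415
Optimal location: mile 6.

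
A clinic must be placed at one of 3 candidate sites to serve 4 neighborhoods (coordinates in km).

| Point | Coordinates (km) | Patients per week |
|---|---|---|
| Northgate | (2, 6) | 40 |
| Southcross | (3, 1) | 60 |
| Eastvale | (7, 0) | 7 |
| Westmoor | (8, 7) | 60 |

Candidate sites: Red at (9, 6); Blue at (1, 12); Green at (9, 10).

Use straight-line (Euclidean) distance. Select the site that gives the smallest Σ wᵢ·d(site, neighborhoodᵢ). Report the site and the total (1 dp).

Red, total 877.7 km

Total weighted distance at each candidate:
  Red (9, 6): total = 877.7
  Blue (1, 12): total = 1524.2
  Green (9, 10): total = 1232.6
Minimum is at Red with total 877.7 km.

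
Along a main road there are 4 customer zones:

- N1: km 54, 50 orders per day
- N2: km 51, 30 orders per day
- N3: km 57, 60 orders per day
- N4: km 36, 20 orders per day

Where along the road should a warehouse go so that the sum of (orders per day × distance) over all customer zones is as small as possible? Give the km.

For a sum of weighted absolute distances on a line, the optimum is the weighted median (not the mean). Total weight W = 160; half-weight = 80.
Sort by position and accumulate weight:
  km 36 (N4, w=20) → cum 20
  km 51 (N2, w=30) → cum 50
  km 54 (N1, w=50) → cum 100  ≥ 80 → median here
  km 57 (N3, w=60) → cum 160
Optimal location: km 54.

x = 54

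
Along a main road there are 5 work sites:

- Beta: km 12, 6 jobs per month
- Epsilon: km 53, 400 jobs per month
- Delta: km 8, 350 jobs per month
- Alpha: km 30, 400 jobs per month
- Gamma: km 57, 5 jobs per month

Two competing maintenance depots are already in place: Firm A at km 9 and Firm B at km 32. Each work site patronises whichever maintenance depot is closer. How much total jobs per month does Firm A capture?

The indifferent point is the midpoint (9+32)/2 = 20.5; work sites left of it (closer to Firm A at 9) go to Firm A, those right go to Firm B.
  Delta at 8 (w=350) → Firm A
  Beta at 12 (w=6) → Firm A
  Alpha at 30 (w=400) → Firm B
  Epsilon at 53 (w=400) → Firm B
  Gamma at 57 (w=5) → Firm B
Firm A captures 356; Firm B captures 805.

356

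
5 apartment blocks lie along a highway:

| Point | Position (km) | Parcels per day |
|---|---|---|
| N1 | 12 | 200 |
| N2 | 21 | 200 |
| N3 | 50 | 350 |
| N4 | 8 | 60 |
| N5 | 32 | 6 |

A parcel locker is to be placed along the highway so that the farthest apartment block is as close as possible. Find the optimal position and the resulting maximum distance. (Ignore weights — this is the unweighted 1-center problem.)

location 29, max distance 21

The 1-center on a line is the midpoint of the two extreme points: leftmost at 8, rightmost at 50.
Optimal location = (8 + 50)/2 = 29; maximum distance = (50 − 8)/2 = 21.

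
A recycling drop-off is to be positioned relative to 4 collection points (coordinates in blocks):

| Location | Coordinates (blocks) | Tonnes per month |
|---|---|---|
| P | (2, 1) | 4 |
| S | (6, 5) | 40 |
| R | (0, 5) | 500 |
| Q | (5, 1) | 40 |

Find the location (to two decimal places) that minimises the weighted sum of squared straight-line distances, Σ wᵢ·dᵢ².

(0.77, 4.70)

The minimiser of Σwᵢ‖p−pᵢ‖² is the weighted centroid p* = (Σwᵢpᵢ)/(Σwᵢ).
Σwᵢ = 584.
Σwᵢxᵢ = 4·2 + 40·6 + 500·0 + 40·5 = 448.
Σwᵢyᵢ = 4·1 + 40·5 + 500·5 + 40·1 = 2744.
x* = 448/584 = 0.77, y* = 2744/584 = 4.70.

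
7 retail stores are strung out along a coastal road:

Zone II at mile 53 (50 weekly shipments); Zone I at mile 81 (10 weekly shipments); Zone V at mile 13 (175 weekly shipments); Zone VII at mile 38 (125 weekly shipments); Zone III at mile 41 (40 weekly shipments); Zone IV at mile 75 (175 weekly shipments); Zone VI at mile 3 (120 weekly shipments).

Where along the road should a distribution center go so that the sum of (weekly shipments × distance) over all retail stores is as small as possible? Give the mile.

For a sum of weighted absolute distances on a line, the optimum is the weighted median (not the mean). Total weight W = 695; half-weight = 347.5.
Sort by position and accumulate weight:
  mile 3 (Zone VI, w=120) → cum 120
  mile 13 (Zone V, w=175) → cum 295
  mile 38 (Zone VII, w=125) → cum 420  ≥ 347.5 → median here
  mile 41 (Zone III, w=40) → cum 460
  mile 53 (Zone II, w=50) → cum 510
  mile 75 (Zone IV, w=175) → cum 685
  mile 81 (Zone I, w=10) → cum 695
Optimal location: mile 38.

x = 38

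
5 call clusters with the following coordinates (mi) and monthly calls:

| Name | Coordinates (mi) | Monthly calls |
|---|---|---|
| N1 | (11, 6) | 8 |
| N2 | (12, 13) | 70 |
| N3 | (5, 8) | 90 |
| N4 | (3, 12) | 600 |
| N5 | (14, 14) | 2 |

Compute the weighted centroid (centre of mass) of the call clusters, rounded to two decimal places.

The minimiser of Σwᵢ‖p−pᵢ‖² is the weighted centroid p* = (Σwᵢpᵢ)/(Σwᵢ).
Σwᵢ = 770.
Σwᵢxᵢ = 8·11 + 70·12 + 90·5 + 600·3 + 2·14 = 3206.
Σwᵢyᵢ = 8·6 + 70·13 + 90·8 + 600·12 + 2·14 = 8906.
x* = 3206/770 = 4.16, y* = 8906/770 = 11.57.

(4.16, 11.57)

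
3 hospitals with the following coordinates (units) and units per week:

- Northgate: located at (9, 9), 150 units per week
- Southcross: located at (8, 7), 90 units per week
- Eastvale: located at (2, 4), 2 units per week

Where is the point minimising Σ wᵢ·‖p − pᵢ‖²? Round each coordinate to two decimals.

(8.57, 8.21)

The minimiser of Σwᵢ‖p−pᵢ‖² is the weighted centroid p* = (Σwᵢpᵢ)/(Σwᵢ).
Σwᵢ = 242.
Σwᵢxᵢ = 150·9 + 90·8 + 2·2 = 2074.
Σwᵢyᵢ = 150·9 + 90·7 + 2·4 = 1988.
x* = 2074/242 = 8.57, y* = 1988/242 = 8.21.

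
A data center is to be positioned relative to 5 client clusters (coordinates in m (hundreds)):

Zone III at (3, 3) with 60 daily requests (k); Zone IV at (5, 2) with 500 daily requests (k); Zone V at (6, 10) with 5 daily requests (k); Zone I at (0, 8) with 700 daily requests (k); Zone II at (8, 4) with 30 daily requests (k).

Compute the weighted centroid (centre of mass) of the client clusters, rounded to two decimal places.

The minimiser of Σwᵢ‖p−pᵢ‖² is the weighted centroid p* = (Σwᵢpᵢ)/(Σwᵢ).
Σwᵢ = 1295.
Σwᵢxᵢ = 60·3 + 500·5 + 5·6 + 700·0 + 30·8 = 2950.
Σwᵢyᵢ = 60·3 + 500·2 + 5·10 + 700·8 + 30·4 = 6950.
x* = 2950/1295 = 2.28, y* = 6950/1295 = 5.37.

(2.28, 5.37)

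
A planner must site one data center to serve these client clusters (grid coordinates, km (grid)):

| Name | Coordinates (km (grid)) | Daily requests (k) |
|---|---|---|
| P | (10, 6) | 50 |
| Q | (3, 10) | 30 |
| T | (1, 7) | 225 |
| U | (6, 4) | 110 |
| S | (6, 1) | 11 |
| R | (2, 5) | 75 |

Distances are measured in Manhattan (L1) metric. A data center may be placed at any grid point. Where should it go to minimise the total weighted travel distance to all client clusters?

Manhattan distance separates: Σwᵢ(|x−xᵢ|+|y−yᵢ|) = Σwᵢ|x−xᵢ| + Σwᵢ|y−yᵢ|, so x and y are optimised independently as 1-D weighted medians.
Total weight W = 501; half = 250.5.
x-coordinate, sorted with cumulative weight:
  x=1 (T, w=225) cum 225
  x=2 (R, w=75) cum 300  ← median
  x=3 (Q, w=30) cum 330
  x=6 (U, w=110) cum 440
  x=6 (S, w=11) cum 451
  x=10 (P, w=50) cum 501
⇒ x* = 2
y-coordinate, sorted with cumulative weight:
  y=1 (S, w=11) cum 11
  y=4 (U, w=110) cum 121
  y=5 (R, w=75) cum 196
  y=6 (P, w=50) cum 246
  y=7 (T, w=225) cum 471  ← median
  y=10 (Q, w=30) cum 501
⇒ y* = 7

(2, 7)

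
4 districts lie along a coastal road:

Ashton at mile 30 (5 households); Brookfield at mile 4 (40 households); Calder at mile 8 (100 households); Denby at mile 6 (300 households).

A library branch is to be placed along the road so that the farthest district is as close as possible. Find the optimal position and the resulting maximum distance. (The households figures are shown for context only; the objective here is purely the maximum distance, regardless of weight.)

The 1-center on a line is the midpoint of the two extreme points: leftmost at 4, rightmost at 30.
Optimal location = (4 + 30)/2 = 17; maximum distance = (30 − 4)/2 = 13.

location 17, max distance 13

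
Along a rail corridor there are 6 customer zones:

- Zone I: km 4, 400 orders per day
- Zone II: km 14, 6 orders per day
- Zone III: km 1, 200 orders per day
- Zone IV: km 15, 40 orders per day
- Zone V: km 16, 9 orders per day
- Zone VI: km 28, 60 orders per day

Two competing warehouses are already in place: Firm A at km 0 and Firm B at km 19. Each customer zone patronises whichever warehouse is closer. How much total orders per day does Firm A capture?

The indifferent point is the midpoint (0+19)/2 = 9.5; customer zones left of it (closer to Firm A at 0) go to Firm A, those right go to Firm B.
  Zone III at 1 (w=200) → Firm A
  Zone I at 4 (w=400) → Firm A
  Zone II at 14 (w=6) → Firm B
  Zone IV at 15 (w=40) → Firm B
  Zone V at 16 (w=9) → Firm B
  Zone VI at 28 (w=60) → Firm B
Firm A captures 600; Firm B captures 115.

600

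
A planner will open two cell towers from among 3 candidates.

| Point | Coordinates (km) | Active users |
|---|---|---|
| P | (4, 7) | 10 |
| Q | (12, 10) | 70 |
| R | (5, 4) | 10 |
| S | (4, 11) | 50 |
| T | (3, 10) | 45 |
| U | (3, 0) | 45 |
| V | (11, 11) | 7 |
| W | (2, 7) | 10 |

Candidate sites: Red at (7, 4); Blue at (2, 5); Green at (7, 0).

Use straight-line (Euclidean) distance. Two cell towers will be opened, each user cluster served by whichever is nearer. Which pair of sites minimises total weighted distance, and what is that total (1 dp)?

Evaluate every pair (each demand assigned to the nearer of the two):
  {Red, Blue}: total = 1446.6
  {Red, Green}: total = 1609.2
  {Blue, Green}: total = 1663.9
Best pair: {Red, Blue} with total 1446.6.

{Red, Blue}, total 1446.6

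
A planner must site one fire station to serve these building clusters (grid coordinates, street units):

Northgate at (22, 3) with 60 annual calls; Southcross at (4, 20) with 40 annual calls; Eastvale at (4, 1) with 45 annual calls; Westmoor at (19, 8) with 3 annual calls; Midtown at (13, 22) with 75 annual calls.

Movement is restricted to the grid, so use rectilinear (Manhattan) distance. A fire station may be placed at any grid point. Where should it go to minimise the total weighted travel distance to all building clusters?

(13, 20)

Manhattan distance separates: Σwᵢ(|x−xᵢ|+|y−yᵢ|) = Σwᵢ|x−xᵢ| + Σwᵢ|y−yᵢ|, so x and y are optimised independently as 1-D weighted medians.
Total weight W = 223; half = 111.5.
x-coordinate, sorted with cumulative weight:
  x=4 (Southcross, w=40) cum 40
  x=4 (Eastvale, w=45) cum 85
  x=13 (Midtown, w=75) cum 160  ← median
  x=19 (Westmoor, w=3) cum 163
  x=22 (Northgate, w=60) cum 223
⇒ x* = 13
y-coordinate, sorted with cumulative weight:
  y=1 (Eastvale, w=45) cum 45
  y=3 (Northgate, w=60) cum 105
  y=8 (Westmoor, w=3) cum 108
  y=20 (Southcross, w=40) cum 148  ← median
  y=22 (Midtown, w=75) cum 223
⇒ y* = 20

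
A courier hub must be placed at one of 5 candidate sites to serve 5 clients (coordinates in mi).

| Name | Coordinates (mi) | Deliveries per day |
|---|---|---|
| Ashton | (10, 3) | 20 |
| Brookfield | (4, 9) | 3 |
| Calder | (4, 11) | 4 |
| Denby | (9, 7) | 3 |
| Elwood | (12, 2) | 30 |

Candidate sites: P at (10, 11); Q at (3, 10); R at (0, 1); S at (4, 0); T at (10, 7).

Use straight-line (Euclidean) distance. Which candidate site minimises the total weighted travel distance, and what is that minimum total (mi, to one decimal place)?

Total weighted distance at each candidate:
  P (10, 11): total = 491.9
  Q (3, 10): total = 589.3
  R (0, 1): total = 667.6
  S (4, 0): total = 478.4
  T (10, 7): total = 292.4
Minimum is at T with total 292.4 mi.

T, total 292.4 mi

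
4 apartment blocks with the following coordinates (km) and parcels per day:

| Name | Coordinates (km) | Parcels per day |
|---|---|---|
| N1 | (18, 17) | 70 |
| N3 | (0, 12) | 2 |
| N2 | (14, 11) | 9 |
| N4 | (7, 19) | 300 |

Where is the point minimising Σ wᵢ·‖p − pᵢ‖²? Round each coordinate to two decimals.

The minimiser of Σwᵢ‖p−pᵢ‖² is the weighted centroid p* = (Σwᵢpᵢ)/(Σwᵢ).
Σwᵢ = 381.
Σwᵢxᵢ = 70·18 + 2·0 + 9·14 + 300·7 = 3486.
Σwᵢyᵢ = 70·17 + 2·12 + 9·11 + 300·19 = 7013.
x* = 3486/381 = 9.15, y* = 7013/381 = 18.41.

(9.15, 18.41)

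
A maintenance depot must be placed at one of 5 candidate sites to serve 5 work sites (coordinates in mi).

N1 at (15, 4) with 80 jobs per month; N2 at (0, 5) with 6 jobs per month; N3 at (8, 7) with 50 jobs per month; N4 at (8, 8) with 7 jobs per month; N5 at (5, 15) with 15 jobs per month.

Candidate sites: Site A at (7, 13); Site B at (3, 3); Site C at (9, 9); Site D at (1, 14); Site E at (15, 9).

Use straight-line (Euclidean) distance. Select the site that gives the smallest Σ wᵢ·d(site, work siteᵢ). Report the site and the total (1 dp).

Total weighted distance at each candidate:
  Site A (7, 13): total = 1409.4
  Site B (3, 3): total = 1537.1
  Site C (9, 9): total = 913.8
  Site D (1, 14): total = 2052.1
  Site E (15, 9): total = 1081.6
Minimum is at Site C with total 913.8 mi.

Site C, total 913.8 mi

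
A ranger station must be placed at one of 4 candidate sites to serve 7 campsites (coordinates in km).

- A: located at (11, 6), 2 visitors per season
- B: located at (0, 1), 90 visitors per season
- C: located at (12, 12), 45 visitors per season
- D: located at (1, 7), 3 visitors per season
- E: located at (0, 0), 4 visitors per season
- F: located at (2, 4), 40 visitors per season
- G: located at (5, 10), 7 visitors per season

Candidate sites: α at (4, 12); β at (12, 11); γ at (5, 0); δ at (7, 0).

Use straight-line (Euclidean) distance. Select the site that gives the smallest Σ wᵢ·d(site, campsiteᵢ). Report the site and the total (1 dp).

Total weighted distance at each candidate:
  α (4, 12): total = 1845.5
  β (12, 11): total = 2099.0
  γ (5, 0): total = 1415.2
  δ (7, 0): total = 1619.0
Minimum is at γ with total 1415.2 km.

γ, total 1415.2 km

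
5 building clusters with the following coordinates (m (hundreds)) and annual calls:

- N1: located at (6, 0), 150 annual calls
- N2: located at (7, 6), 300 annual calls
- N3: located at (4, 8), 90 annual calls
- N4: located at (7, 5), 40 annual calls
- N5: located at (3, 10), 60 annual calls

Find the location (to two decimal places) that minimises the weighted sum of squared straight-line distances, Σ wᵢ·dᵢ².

(5.97, 5.19)

The minimiser of Σwᵢ‖p−pᵢ‖² is the weighted centroid p* = (Σwᵢpᵢ)/(Σwᵢ).
Σwᵢ = 640.
Σwᵢxᵢ = 150·6 + 300·7 + 90·4 + 40·7 + 60·3 = 3820.
Σwᵢyᵢ = 150·0 + 300·6 + 90·8 + 40·5 + 60·10 = 3320.
x* = 3820/640 = 5.97, y* = 3320/640 = 5.19.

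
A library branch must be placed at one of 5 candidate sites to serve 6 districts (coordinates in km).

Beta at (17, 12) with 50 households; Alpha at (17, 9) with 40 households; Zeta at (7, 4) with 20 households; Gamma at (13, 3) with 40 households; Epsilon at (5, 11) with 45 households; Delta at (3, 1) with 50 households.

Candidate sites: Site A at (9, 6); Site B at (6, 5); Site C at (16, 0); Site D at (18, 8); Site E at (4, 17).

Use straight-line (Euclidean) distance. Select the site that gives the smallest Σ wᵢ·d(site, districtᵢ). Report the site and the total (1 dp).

Total weighted distance at each candidate:
  Site A (9, 6): total = 1777.0
  Site B (6, 5): total = 1963.3
  Site C (16, 0): total = 2682.9
  Site D (18, 8): total = 2207.7
  Site E (4, 17): total = 3314.8
Minimum is at Site A with total 1777.0 km.

Site A, total 1777.0 km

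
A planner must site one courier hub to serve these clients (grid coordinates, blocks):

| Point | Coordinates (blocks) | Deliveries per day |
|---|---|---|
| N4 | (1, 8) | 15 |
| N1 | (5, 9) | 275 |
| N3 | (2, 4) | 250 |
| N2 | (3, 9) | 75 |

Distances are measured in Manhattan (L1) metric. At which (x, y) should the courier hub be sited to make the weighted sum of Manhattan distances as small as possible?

Manhattan distance separates: Σwᵢ(|x−xᵢ|+|y−yᵢ|) = Σwᵢ|x−xᵢ| + Σwᵢ|y−yᵢ|, so x and y are optimised independently as 1-D weighted medians.
Total weight W = 615; half = 307.5.
x-coordinate, sorted with cumulative weight:
  x=1 (N4, w=15) cum 15
  x=2 (N3, w=250) cum 265
  x=3 (N2, w=75) cum 340  ← median
  x=5 (N1, w=275) cum 615
⇒ x* = 3
y-coordinate, sorted with cumulative weight:
  y=4 (N3, w=250) cum 250
  y=8 (N4, w=15) cum 265
  y=9 (N1, w=275) cum 540  ← median
  y=9 (N2, w=75) cum 615
⇒ y* = 9

(3, 9)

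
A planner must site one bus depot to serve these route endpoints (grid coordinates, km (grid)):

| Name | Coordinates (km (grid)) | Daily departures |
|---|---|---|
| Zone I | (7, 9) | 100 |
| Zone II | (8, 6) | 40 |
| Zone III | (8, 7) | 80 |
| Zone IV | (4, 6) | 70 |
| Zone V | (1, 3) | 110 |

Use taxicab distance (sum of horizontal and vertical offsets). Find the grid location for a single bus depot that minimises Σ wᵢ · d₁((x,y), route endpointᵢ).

(7, 6)

Manhattan distance separates: Σwᵢ(|x−xᵢ|+|y−yᵢ|) = Σwᵢ|x−xᵢ| + Σwᵢ|y−yᵢ|, so x and y are optimised independently as 1-D weighted medians.
Total weight W = 400; half = 200.
x-coordinate, sorted with cumulative weight:
  x=1 (Zone V, w=110) cum 110
  x=4 (Zone IV, w=70) cum 180
  x=7 (Zone I, w=100) cum 280  ← median
  x=8 (Zone II, w=40) cum 320
  x=8 (Zone III, w=80) cum 400
⇒ x* = 7
y-coordinate, sorted with cumulative weight:
  y=3 (Zone V, w=110) cum 110
  y=6 (Zone II, w=40) cum 150
  y=6 (Zone IV, w=70) cum 220  ← median
  y=7 (Zone III, w=80) cum 300
  y=9 (Zone I, w=100) cum 400
⇒ y* = 6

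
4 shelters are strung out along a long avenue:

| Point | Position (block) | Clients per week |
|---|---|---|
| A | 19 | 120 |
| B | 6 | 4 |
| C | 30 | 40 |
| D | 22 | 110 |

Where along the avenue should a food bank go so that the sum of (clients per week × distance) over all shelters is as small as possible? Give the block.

x = 22

For a sum of weighted absolute distances on a line, the optimum is the weighted median (not the mean). Total weight W = 274; half-weight = 137.
Sort by position and accumulate weight:
  block 6 (B, w=4) → cum 4
  block 19 (A, w=120) → cum 124
  block 22 (D, w=110) → cum 234  ≥ 137 → median here
  block 30 (C, w=40) → cum 274
Optimal location: block 22.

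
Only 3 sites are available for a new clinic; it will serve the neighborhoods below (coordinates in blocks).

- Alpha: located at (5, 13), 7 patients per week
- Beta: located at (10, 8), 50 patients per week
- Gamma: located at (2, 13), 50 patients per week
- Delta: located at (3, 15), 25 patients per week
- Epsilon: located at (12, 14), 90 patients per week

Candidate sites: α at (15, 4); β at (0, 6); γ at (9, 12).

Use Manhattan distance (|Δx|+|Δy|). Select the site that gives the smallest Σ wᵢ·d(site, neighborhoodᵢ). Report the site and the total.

Total weighted distance at each candidate:
  α (15, 4): total = 3428
  β (0, 6): total = 3234
  γ (9, 12): total = 1360
Minimum is at γ with total 1360 blocks.

γ, total 1360 blocks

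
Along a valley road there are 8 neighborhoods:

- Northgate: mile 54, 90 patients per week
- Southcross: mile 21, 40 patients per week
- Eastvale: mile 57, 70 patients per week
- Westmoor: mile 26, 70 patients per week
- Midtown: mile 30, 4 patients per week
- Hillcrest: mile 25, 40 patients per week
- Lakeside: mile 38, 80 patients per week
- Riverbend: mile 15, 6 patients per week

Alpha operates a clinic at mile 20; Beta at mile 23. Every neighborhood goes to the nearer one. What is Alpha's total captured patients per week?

The indifferent point is the midpoint (20+23)/2 = 21.5; neighborhoods left of it (closer to Alpha at 20) go to Alpha, those right go to Beta.
  Riverbend at 15 (w=6) → Alpha
  Southcross at 21 (w=40) → Alpha
  Hillcrest at 25 (w=40) → Beta
  Westmoor at 26 (w=70) → Beta
  Midtown at 30 (w=4) → Beta
  Lakeside at 38 (w=80) → Beta
  Northgate at 54 (w=90) → Beta
  Eastvale at 57 (w=70) → Beta
Alpha captures 46; Beta captures 354.

46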